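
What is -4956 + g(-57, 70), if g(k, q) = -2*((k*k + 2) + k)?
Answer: -11344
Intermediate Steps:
g(k, q) = -4 - 2*k - 2*k² (g(k, q) = -2*((k² + 2) + k) = -2*((2 + k²) + k) = -2*(2 + k + k²) = -4 - 2*k - 2*k²)
-4956 + g(-57, 70) = -4956 + (-4 - 2*(-57) - 2*(-57)²) = -4956 + (-4 + 114 - 2*3249) = -4956 + (-4 + 114 - 6498) = -4956 - 6388 = -11344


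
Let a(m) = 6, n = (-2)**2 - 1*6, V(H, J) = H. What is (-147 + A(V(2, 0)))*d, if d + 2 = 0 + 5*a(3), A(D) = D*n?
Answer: -4228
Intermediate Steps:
n = -2 (n = 4 - 6 = -2)
A(D) = -2*D (A(D) = D*(-2) = -2*D)
d = 28 (d = -2 + (0 + 5*6) = -2 + (0 + 30) = -2 + 30 = 28)
(-147 + A(V(2, 0)))*d = (-147 - 2*2)*28 = (-147 - 4)*28 = -151*28 = -4228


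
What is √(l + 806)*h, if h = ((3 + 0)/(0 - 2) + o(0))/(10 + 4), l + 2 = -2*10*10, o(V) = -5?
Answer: -13*√151/14 ≈ -11.410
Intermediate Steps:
l = -202 (l = -2 - 2*10*10 = -2 - 20*10 = -2 - 200 = -202)
h = -13/28 (h = ((3 + 0)/(0 - 2) - 5)/(10 + 4) = (3/(-2) - 5)/14 = (3*(-½) - 5)*(1/14) = (-3/2 - 5)*(1/14) = -13/2*1/14 = -13/28 ≈ -0.46429)
√(l + 806)*h = √(-202 + 806)*(-13/28) = √604*(-13/28) = (2*√151)*(-13/28) = -13*√151/14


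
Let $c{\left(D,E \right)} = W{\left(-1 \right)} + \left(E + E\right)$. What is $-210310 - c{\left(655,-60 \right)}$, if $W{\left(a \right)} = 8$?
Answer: $-210198$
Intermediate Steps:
$c{\left(D,E \right)} = 8 + 2 E$ ($c{\left(D,E \right)} = 8 + \left(E + E\right) = 8 + 2 E$)
$-210310 - c{\left(655,-60 \right)} = -210310 - \left(8 + 2 \left(-60\right)\right) = -210310 - \left(8 - 120\right) = -210310 - -112 = -210310 + 112 = -210198$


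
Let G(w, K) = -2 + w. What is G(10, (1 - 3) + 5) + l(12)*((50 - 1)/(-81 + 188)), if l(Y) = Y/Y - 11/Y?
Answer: 10321/1284 ≈ 8.0382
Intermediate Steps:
l(Y) = 1 - 11/Y
G(10, (1 - 3) + 5) + l(12)*((50 - 1)/(-81 + 188)) = (-2 + 10) + ((-11 + 12)/12)*((50 - 1)/(-81 + 188)) = 8 + ((1/12)*1)*(49/107) = 8 + (49*(1/107))/12 = 8 + (1/12)*(49/107) = 8 + 49/1284 = 10321/1284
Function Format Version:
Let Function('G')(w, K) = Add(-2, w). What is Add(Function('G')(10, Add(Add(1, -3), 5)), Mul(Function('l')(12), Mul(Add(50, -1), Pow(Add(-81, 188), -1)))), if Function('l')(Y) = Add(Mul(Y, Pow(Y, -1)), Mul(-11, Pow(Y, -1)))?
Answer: Rational(10321, 1284) ≈ 8.0382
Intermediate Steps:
Function('l')(Y) = Add(1, Mul(-11, Pow(Y, -1)))
Add(Function('G')(10, Add(Add(1, -3), 5)), Mul(Function('l')(12), Mul(Add(50, -1), Pow(Add(-81, 188), -1)))) = Add(Add(-2, 10), Mul(Mul(Pow(12, -1), Add(-11, 12)), Mul(Add(50, -1), Pow(Add(-81, 188), -1)))) = Add(8, Mul(Mul(Rational(1, 12), 1), Mul(49, Pow(107, -1)))) = Add(8, Mul(Rational(1, 12), Mul(49, Rational(1, 107)))) = Add(8, Mul(Rational(1, 12), Rational(49, 107))) = Add(8, Rational(49, 1284)) = Rational(10321, 1284)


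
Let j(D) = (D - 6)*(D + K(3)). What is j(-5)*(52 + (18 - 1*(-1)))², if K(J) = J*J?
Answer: -221804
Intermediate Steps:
K(J) = J²
j(D) = (-6 + D)*(9 + D) (j(D) = (D - 6)*(D + 3²) = (-6 + D)*(D + 9) = (-6 + D)*(9 + D))
j(-5)*(52 + (18 - 1*(-1)))² = (-54 + (-5)² + 3*(-5))*(52 + (18 - 1*(-1)))² = (-54 + 25 - 15)*(52 + (18 + 1))² = -44*(52 + 19)² = -44*71² = -44*5041 = -221804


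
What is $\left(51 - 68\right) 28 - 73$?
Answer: $-549$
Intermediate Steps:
$\left(51 - 68\right) 28 - 73 = \left(-17\right) 28 - 73 = -476 - 73 = -549$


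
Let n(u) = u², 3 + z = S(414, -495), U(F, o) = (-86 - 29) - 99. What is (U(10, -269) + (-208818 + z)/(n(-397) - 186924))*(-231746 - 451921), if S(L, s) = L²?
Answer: 852667431399/5863 ≈ 1.4543e+8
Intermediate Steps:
U(F, o) = -214 (U(F, o) = -115 - 99 = -214)
z = 171393 (z = -3 + 414² = -3 + 171396 = 171393)
(U(10, -269) + (-208818 + z)/(n(-397) - 186924))*(-231746 - 451921) = (-214 + (-208818 + 171393)/((-397)² - 186924))*(-231746 - 451921) = (-214 - 37425/(157609 - 186924))*(-683667) = (-214 - 37425/(-29315))*(-683667) = (-214 - 37425*(-1/29315))*(-683667) = (-214 + 7485/5863)*(-683667) = -1247197/5863*(-683667) = 852667431399/5863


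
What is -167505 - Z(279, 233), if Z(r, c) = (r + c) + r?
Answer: -168296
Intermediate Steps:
Z(r, c) = c + 2*r (Z(r, c) = (c + r) + r = c + 2*r)
-167505 - Z(279, 233) = -167505 - (233 + 2*279) = -167505 - (233 + 558) = -167505 - 1*791 = -167505 - 791 = -168296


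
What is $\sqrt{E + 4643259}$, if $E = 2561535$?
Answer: $\sqrt{7204794} \approx 2684.2$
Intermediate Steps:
$\sqrt{E + 4643259} = \sqrt{2561535 + 4643259} = \sqrt{7204794}$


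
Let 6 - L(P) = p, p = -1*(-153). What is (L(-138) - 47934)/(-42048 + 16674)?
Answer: 16027/8458 ≈ 1.8949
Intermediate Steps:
p = 153
L(P) = -147 (L(P) = 6 - 1*153 = 6 - 153 = -147)
(L(-138) - 47934)/(-42048 + 16674) = (-147 - 47934)/(-42048 + 16674) = -48081/(-25374) = -48081*(-1/25374) = 16027/8458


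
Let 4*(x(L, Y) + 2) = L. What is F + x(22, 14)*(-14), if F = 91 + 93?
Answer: 135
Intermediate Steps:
x(L, Y) = -2 + L/4
F = 184
F + x(22, 14)*(-14) = 184 + (-2 + (1/4)*22)*(-14) = 184 + (-2 + 11/2)*(-14) = 184 + (7/2)*(-14) = 184 - 49 = 135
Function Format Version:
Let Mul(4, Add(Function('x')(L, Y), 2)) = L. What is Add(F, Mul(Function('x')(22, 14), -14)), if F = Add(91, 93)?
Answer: 135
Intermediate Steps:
Function('x')(L, Y) = Add(-2, Mul(Rational(1, 4), L))
F = 184
Add(F, Mul(Function('x')(22, 14), -14)) = Add(184, Mul(Add(-2, Mul(Rational(1, 4), 22)), -14)) = Add(184, Mul(Add(-2, Rational(11, 2)), -14)) = Add(184, Mul(Rational(7, 2), -14)) = Add(184, -49) = 135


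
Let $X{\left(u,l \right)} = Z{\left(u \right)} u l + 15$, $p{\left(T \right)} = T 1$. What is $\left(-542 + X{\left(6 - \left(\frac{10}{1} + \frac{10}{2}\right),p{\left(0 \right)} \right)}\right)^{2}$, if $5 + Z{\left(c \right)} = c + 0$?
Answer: $277729$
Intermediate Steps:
$Z{\left(c \right)} = -5 + c$ ($Z{\left(c \right)} = -5 + \left(c + 0\right) = -5 + c$)
$p{\left(T \right)} = T$
$X{\left(u,l \right)} = 15 + l u \left(-5 + u\right)$ ($X{\left(u,l \right)} = \left(-5 + u\right) u l + 15 = u \left(-5 + u\right) l + 15 = l u \left(-5 + u\right) + 15 = 15 + l u \left(-5 + u\right)$)
$\left(-542 + X{\left(6 - \left(\frac{10}{1} + \frac{10}{2}\right),p{\left(0 \right)} \right)}\right)^{2} = \left(-542 + \left(15 + 0 \left(6 - \left(\frac{10}{1} + \frac{10}{2}\right)\right) \left(-5 - \left(-6 + 5 + 10\right)\right)\right)\right)^{2} = \left(-542 + \left(15 + 0 \left(6 - \left(10 \cdot 1 + 10 \cdot \frac{1}{2}\right)\right) \left(-5 - \left(-6 + 5 + 10\right)\right)\right)\right)^{2} = \left(-542 + \left(15 + 0 \left(6 - \left(10 + 5\right)\right) \left(-5 + \left(6 - \left(10 + 5\right)\right)\right)\right)\right)^{2} = \left(-542 + \left(15 + 0 \left(6 - 15\right) \left(-5 + \left(6 - 15\right)\right)\right)\right)^{2} = \left(-542 + \left(15 + 0 \left(-9\right) \left(-5 - 9\right)\right)\right)^{2} = \left(-542 + \left(15 + 0 \left(-9\right) \left(-14\right)\right)\right)^{2} = \left(-542 + \left(15 + 0\right)\right)^{2} = \left(-542 + 15\right)^{2} = \left(-527\right)^{2} = 277729$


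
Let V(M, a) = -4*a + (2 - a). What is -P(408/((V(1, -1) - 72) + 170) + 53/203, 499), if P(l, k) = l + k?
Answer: -510694/1015 ≈ -503.15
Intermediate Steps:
V(M, a) = 2 - 5*a
P(l, k) = k + l
-P(408/((V(1, -1) - 72) + 170) + 53/203, 499) = -(499 + (408/(((2 - 5*(-1)) - 72) + 170) + 53/203)) = -(499 + (408/(((2 + 5) - 72) + 170) + 53*(1/203))) = -(499 + (408/((7 - 72) + 170) + 53/203)) = -(499 + (408/(-65 + 170) + 53/203)) = -(499 + (408/105 + 53/203)) = -(499 + (408*(1/105) + 53/203)) = -(499 + (136/35 + 53/203)) = -(499 + 4209/1015) = -1*510694/1015 = -510694/1015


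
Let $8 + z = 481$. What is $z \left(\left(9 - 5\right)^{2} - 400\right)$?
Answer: $-181632$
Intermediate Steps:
$z = 473$ ($z = -8 + 481 = 473$)
$z \left(\left(9 - 5\right)^{2} - 400\right) = 473 \left(\left(9 - 5\right)^{2} - 400\right) = 473 \left(4^{2} - 400\right) = 473 \left(16 - 400\right) = 473 \left(-384\right) = -181632$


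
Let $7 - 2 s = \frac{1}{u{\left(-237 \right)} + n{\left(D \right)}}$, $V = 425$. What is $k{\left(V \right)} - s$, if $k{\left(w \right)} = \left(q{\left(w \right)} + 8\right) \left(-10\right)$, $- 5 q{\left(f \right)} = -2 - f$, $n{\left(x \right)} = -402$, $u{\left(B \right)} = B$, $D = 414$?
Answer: $- \frac{599063}{639} \approx -937.5$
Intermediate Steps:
$q{\left(f \right)} = \frac{2}{5} + \frac{f}{5}$ ($q{\left(f \right)} = - \frac{-2 - f}{5} = \frac{2}{5} + \frac{f}{5}$)
$k{\left(w \right)} = -84 - 2 w$ ($k{\left(w \right)} = \left(\left(\frac{2}{5} + \frac{w}{5}\right) + 8\right) \left(-10\right) = \left(\frac{42}{5} + \frac{w}{5}\right) \left(-10\right) = -84 - 2 w$)
$s = \frac{2237}{639}$ ($s = \frac{7}{2} - \frac{1}{2 \left(-237 - 402\right)} = \frac{7}{2} - \frac{1}{2 \left(-639\right)} = \frac{7}{2} - - \frac{1}{1278} = \frac{7}{2} + \frac{1}{1278} = \frac{2237}{639} \approx 3.5008$)
$k{\left(V \right)} - s = \left(-84 - 850\right) - \frac{2237}{639} = -934 - \frac{2237}{639} = - \frac{599063}{639}$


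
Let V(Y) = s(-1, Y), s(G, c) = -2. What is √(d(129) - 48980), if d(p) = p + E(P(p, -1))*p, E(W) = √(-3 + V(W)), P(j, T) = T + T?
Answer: √(-48851 + 129*I*√5) ≈ 0.6525 + 221.02*I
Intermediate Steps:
P(j, T) = 2*T
V(Y) = -2
E(W) = I*√5 (E(W) = √(-3 - 2) = √(-5) = I*√5)
d(p) = p + I*p*√5 (d(p) = p + (I*√5)*p = p + I*p*√5)
√(d(129) - 48980) = √(129*(1 + I*√5) - 48980) = √((129 + 129*I*√5) - 48980) = √(-48851 + 129*I*√5)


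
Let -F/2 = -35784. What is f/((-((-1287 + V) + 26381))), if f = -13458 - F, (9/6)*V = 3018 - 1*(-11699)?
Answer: 127539/52358 ≈ 2.4359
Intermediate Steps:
F = 71568 (F = -2*(-35784) = 71568)
V = 29434/3 (V = 2*(3018 - 1*(-11699))/3 = 2*(3018 + 11699)/3 = (⅔)*14717 = 29434/3 ≈ 9811.3)
f = -85026 (f = -13458 - 1*71568 = -13458 - 71568 = -85026)
f/((-((-1287 + V) + 26381))) = -85026*(-1/((-1287 + 29434/3) + 26381)) = -85026*(-1/(25573/3 + 26381)) = -85026/((-1*104716/3)) = -85026/(-104716/3) = -85026*(-3/104716) = 127539/52358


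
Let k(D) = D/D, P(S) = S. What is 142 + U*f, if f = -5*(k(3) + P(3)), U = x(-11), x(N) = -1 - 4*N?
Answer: -718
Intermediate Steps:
k(D) = 1
U = 43 (U = -1 - 4*(-11) = -1 + 44 = 43)
f = -20 (f = -5*(1 + 3) = -5*4 = -20)
142 + U*f = 142 + 43*(-20) = 142 - 860 = -718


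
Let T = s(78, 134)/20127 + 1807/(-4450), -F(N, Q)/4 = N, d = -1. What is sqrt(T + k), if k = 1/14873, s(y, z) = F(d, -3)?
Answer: I*sqrt(28803737746192603356186)/266420495190 ≈ 0.63703*I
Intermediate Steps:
F(N, Q) = -4*N
s(y, z) = 4 (s(y, z) = -4*(-1) = 4)
T = -36351689/89565150 (T = 4/20127 + 1807/(-4450) = 4*(1/20127) + 1807*(-1/4450) = 4/20127 - 1807/4450 = -36351689/89565150 ≈ -0.40587)
k = 1/14873 ≈ 6.7236e-5
sqrt(T + k) = sqrt(-36351689/89565150 + 1/14873) = sqrt(-540569105347/1332102475950) = I*sqrt(28803737746192603356186)/266420495190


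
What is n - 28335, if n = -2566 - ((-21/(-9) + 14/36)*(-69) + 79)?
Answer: -184753/6 ≈ -30792.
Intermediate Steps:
n = -14743/6 (n = -2566 - ((-21*(-⅑) + 14*(1/36))*(-69) + 79) = -2566 - ((7/3 + 7/18)*(-69) + 79) = -2566 - ((49/18)*(-69) + 79) = -2566 - (-1127/6 + 79) = -2566 - 1*(-653/6) = -2566 + 653/6 = -14743/6 ≈ -2457.2)
n - 28335 = -14743/6 - 28335 = -184753/6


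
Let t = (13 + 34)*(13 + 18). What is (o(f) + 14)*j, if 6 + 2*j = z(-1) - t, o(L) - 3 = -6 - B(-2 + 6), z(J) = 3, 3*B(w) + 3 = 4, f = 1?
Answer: -23360/3 ≈ -7786.7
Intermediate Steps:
t = 1457 (t = 47*31 = 1457)
B(w) = ⅓ (B(w) = -1 + (⅓)*4 = -1 + 4/3 = ⅓)
o(L) = -10/3 (o(L) = 3 + (-6 - 1*⅓) = 3 + (-6 - ⅓) = 3 - 19/3 = -10/3)
j = -730 (j = -3 + (3 - 1*1457)/2 = -3 + (3 - 1457)/2 = -3 + (½)*(-1454) = -3 - 727 = -730)
(o(f) + 14)*j = (-10/3 + 14)*(-730) = (32/3)*(-730) = -23360/3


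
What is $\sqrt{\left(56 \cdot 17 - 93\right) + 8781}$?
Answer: $2 \sqrt{2410} \approx 98.183$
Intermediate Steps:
$\sqrt{\left(56 \cdot 17 - 93\right) + 8781} = \sqrt{\left(952 - 93\right) + 8781} = \sqrt{859 + 8781} = \sqrt{9640} = 2 \sqrt{2410}$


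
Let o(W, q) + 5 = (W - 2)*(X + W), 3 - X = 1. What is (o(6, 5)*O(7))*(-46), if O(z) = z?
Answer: -8694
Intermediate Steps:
X = 2 (X = 3 - 1*1 = 3 - 1 = 2)
o(W, q) = -5 + (-2 + W)*(2 + W) (o(W, q) = -5 + (W - 2)*(2 + W) = -5 + (-2 + W)*(2 + W))
(o(6, 5)*O(7))*(-46) = ((-9 + 6**2)*7)*(-46) = ((-9 + 36)*7)*(-46) = (27*7)*(-46) = 189*(-46) = -8694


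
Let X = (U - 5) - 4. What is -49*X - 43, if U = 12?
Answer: -190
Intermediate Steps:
X = 3 (X = (12 - 5) - 4 = 7 - 4 = 3)
-49*X - 43 = -49*3 - 43 = -147 - 43 = -190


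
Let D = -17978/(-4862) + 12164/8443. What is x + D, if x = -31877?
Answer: -654167824430/20524933 ≈ -31872.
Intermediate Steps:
D = 105464811/20524933 (D = -17978*(-1/4862) + 12164*(1/8443) = 8989/2431 + 12164/8443 = 105464811/20524933 ≈ 5.1384)
x + D = -31877 + 105464811/20524933 = -654167824430/20524933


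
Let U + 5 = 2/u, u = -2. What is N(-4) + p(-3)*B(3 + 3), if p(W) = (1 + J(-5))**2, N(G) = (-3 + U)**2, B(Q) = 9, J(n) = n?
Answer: 225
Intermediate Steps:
U = -6 (U = -5 + 2/(-2) = -5 + 2*(-1/2) = -5 - 1 = -6)
N(G) = 81 (N(G) = (-3 - 6)**2 = (-9)**2 = 81)
p(W) = 16 (p(W) = (1 - 5)**2 = (-4)**2 = 16)
N(-4) + p(-3)*B(3 + 3) = 81 + 16*9 = 81 + 144 = 225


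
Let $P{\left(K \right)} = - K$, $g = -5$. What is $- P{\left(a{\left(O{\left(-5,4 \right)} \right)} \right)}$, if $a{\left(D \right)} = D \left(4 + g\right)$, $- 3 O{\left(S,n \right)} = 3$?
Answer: $1$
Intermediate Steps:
$O{\left(S,n \right)} = -1$ ($O{\left(S,n \right)} = \left(- \frac{1}{3}\right) 3 = -1$)
$a{\left(D \right)} = - D$ ($a{\left(D \right)} = D \left(4 - 5\right) = D \left(-1\right) = - D$)
$- P{\left(a{\left(O{\left(-5,4 \right)} \right)} \right)} = - \left(-1\right) \left(\left(-1\right) \left(-1\right)\right) = - \left(-1\right) 1 = \left(-1\right) \left(-1\right) = 1$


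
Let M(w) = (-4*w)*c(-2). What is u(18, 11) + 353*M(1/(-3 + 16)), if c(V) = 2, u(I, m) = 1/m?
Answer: -31051/143 ≈ -217.14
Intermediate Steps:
M(w) = -8*w (M(w) = -4*w*2 = -8*w)
u(18, 11) + 353*M(1/(-3 + 16)) = 1/11 + 353*(-8/(-3 + 16)) = 1/11 + 353*(-8/13) = 1/11 - 2824/13 = -31051/143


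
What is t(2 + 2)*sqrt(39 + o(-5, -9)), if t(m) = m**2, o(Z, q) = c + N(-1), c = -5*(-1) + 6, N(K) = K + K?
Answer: 64*sqrt(3) ≈ 110.85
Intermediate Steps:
N(K) = 2*K
c = 11 (c = 5 + 6 = 11)
o(Z, q) = 9 (o(Z, q) = 11 + 2*(-1) = 11 - 2 = 9)
t(2 + 2)*sqrt(39 + o(-5, -9)) = (2 + 2)**2*sqrt(39 + 9) = 4**2*sqrt(48) = 16*(4*sqrt(3)) = 64*sqrt(3)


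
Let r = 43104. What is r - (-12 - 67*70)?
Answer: 47806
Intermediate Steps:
r - (-12 - 67*70) = 43104 - (-12 - 67*70) = 43104 - (-12 - 4690) = 43104 - 1*(-4702) = 43104 + 4702 = 47806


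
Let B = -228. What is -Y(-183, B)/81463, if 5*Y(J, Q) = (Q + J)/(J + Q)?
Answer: -1/407315 ≈ -2.4551e-6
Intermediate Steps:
Y(J, Q) = 1/5 (Y(J, Q) = ((Q + J)/(J + Q))/5 = ((J + Q)/(J + Q))/5 = (1/5)*1 = 1/5)
-Y(-183, B)/81463 = -1/(5*81463) = -1*1/407315 = -1/407315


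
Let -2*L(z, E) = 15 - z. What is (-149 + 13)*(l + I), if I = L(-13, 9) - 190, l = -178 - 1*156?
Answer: 73168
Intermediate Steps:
L(z, E) = -15/2 + z/2 (L(z, E) = -(15 - z)/2 = -15/2 + z/2)
l = -334 (l = -178 - 156 = -334)
I = -204 (I = (-15/2 + (½)*(-13)) - 190 = (-15/2 - 13/2) - 190 = -14 - 190 = -204)
(-149 + 13)*(l + I) = (-149 + 13)*(-334 - 204) = -136*(-538) = 73168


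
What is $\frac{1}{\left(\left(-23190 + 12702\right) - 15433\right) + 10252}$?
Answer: $- \frac{1}{15669} \approx -6.382 \cdot 10^{-5}$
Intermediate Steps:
$\frac{1}{\left(\left(-23190 + 12702\right) - 15433\right) + 10252} = \frac{1}{\left(-10488 - 15433\right) + 10252} = \frac{1}{-25921 + 10252} = \frac{1}{-15669} = - \frac{1}{15669}$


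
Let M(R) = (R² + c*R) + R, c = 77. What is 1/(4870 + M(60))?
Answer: 1/13150 ≈ 7.6046e-5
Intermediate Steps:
M(R) = R² + 78*R (M(R) = (R² + 77*R) + R = R² + 78*R)
1/(4870 + M(60)) = 1/(4870 + 60*(78 + 60)) = 1/(4870 + 60*138) = 1/(4870 + 8280) = 1/13150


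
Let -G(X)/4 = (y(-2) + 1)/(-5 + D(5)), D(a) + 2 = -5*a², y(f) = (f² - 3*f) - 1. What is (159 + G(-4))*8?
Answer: 42056/33 ≈ 1274.4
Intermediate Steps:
y(f) = -1 + f² - 3*f
D(a) = -2 - 5*a²
G(X) = 10/33 (G(X) = -4*((-1 + (-2)² - 3*(-2)) + 1)/(-5 + (-2 - 5*5²)) = -4*((-1 + 4 + 6) + 1)/(-5 + (-2 - 5*25)) = -4*(9 + 1)/(-5 + (-2 - 125)) = -40/(-5 - 127) = -40/(-132) = -40*(-1)/132 = -4*(-5/66) = 10/33)
(159 + G(-4))*8 = (159 + 10/33)*8 = (5257/33)*8 = 42056/33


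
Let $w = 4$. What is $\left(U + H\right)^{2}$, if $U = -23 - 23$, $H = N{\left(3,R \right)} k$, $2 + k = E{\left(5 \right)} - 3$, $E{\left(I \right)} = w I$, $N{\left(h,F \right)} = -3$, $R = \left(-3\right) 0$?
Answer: $8281$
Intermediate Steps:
$R = 0$
$E{\left(I \right)} = 4 I$
$k = 15$ ($k = -2 + \left(4 \cdot 5 - 3\right) = -2 + \left(20 - 3\right) = -2 + 17 = 15$)
$H = -45$ ($H = \left(-3\right) 15 = -45$)
$U = -46$
$\left(U + H\right)^{2} = \left(-46 - 45\right)^{2} = \left(-91\right)^{2} = 8281$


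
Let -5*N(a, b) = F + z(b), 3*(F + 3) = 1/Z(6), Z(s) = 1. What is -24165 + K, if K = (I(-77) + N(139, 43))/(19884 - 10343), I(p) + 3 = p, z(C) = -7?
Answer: -3458375146/143115 ≈ -24165.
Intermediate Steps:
F = -8/3 (F = -3 + (⅓)/1 = -3 + (⅓)*1 = -3 + ⅓ = -8/3 ≈ -2.6667)
I(p) = -3 + p
N(a, b) = 29/15 (N(a, b) = -(-8/3 - 7)/5 = -⅕*(-29/3) = 29/15)
K = -1171/143115 (K = ((-3 - 77) + 29/15)/(19884 - 10343) = (-80 + 29/15)/9541 = -1171/15*1/9541 = -1171/143115 ≈ -0.0081822)
-24165 + K = -24165 - 1171/143115 = -3458375146/143115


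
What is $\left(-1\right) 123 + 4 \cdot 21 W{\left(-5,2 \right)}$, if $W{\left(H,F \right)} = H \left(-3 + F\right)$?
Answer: $297$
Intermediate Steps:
$\left(-1\right) 123 + 4 \cdot 21 W{\left(-5,2 \right)} = \left(-1\right) 123 + 4 \cdot 21 \left(- 5 \left(-3 + 2\right)\right) = -123 + 84 \left(\left(-5\right) \left(-1\right)\right) = -123 + 84 \cdot 5 = -123 + 420 = 297$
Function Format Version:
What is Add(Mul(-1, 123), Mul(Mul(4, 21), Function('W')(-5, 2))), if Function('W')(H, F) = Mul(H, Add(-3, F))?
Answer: 297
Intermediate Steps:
Add(Mul(-1, 123), Mul(Mul(4, 21), Function('W')(-5, 2))) = Add(Mul(-1, 123), Mul(Mul(4, 21), Mul(-5, Add(-3, 2)))) = Add(-123, Mul(84, Mul(-5, -1))) = Add(-123, Mul(84, 5)) = Add(-123, 420) = 297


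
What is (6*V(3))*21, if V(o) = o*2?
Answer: 756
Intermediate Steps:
V(o) = 2*o
(6*V(3))*21 = (6*(2*3))*21 = (6*6)*21 = 36*21 = 756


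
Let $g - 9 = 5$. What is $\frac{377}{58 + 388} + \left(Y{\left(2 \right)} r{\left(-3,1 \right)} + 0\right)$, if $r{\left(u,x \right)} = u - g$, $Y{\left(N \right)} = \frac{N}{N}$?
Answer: $- \frac{7205}{446} \approx -16.155$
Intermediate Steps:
$g = 14$ ($g = 9 + 5 = 14$)
$Y{\left(N \right)} = 1$
$r{\left(u,x \right)} = -14 + u$ ($r{\left(u,x \right)} = u - 14 = -14 + u$)
$\frac{377}{58 + 388} + \left(Y{\left(2 \right)} r{\left(-3,1 \right)} + 0\right) = \frac{377}{58 + 388} + \left(1 \left(-14 - 3\right) + 0\right) = \frac{377}{446} + \left(1 \left(-17\right) + 0\right) = 377 \cdot \frac{1}{446} + \left(-17 + 0\right) = \frac{377}{446} - 17 = - \frac{7205}{446}$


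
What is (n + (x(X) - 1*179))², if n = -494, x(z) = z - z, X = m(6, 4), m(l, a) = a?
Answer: 452929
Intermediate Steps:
X = 4
x(z) = 0
(n + (x(X) - 1*179))² = (-494 + (0 - 1*179))² = (-494 + (0 - 179))² = (-494 - 179)² = (-673)² = 452929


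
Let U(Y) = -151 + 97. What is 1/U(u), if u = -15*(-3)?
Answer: -1/54 ≈ -0.018519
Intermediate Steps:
u = 45
U(Y) = -54
1/U(u) = 1/(-54) = -1/54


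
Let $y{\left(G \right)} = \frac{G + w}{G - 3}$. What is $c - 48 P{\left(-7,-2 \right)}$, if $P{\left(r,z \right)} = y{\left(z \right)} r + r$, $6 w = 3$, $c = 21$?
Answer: $\frac{2289}{5} \approx 457.8$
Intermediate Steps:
$w = \frac{1}{2}$ ($w = \frac{1}{6} \cdot 3 = \frac{1}{2} \approx 0.5$)
$y{\left(G \right)} = \frac{\frac{1}{2} + G}{-3 + G}$ ($y{\left(G \right)} = \frac{G + \frac{1}{2}}{G - 3} = \frac{\frac{1}{2} + G}{-3 + G}$)
$P{\left(r,z \right)} = r + \frac{r \left(\frac{1}{2} + z\right)}{-3 + z}$ ($P{\left(r,z \right)} = \frac{\frac{1}{2} + z}{-3 + z} r + r = \frac{r \left(\frac{1}{2} + z\right)}{-3 + z} + r = r + \frac{r \left(\frac{1}{2} + z\right)}{-3 + z}$)
$c - 48 P{\left(-7,-2 \right)} = 21 - 48 \cdot \frac{1}{2} \left(-7\right) \frac{1}{-3 - 2} \left(-5 + 4 \left(-2\right)\right) = 21 - 48 \cdot \frac{1}{2} \left(-7\right) \frac{1}{-5} \left(-5 - 8\right) = 21 - 48 \cdot \frac{1}{2} \left(-7\right) \left(- \frac{1}{5}\right) \left(-13\right) = 21 - - \frac{2184}{5} = 21 + \frac{2184}{5} = \frac{2289}{5}$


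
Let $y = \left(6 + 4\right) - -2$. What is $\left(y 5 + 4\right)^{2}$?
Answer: $4096$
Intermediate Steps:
$y = 12$ ($y = 10 + 2 = 12$)
$\left(y 5 + 4\right)^{2} = \left(12 \cdot 5 + 4\right)^{2} = \left(60 + 4\right)^{2} = 64^{2} = 4096$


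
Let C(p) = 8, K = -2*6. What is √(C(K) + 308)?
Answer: 2*√79 ≈ 17.776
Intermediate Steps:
K = -12
√(C(K) + 308) = √(8 + 308) = √316 = 2*√79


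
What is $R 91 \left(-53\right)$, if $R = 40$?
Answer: $-192920$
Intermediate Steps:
$R 91 \left(-53\right) = 40 \cdot 91 \left(-53\right) = 3640 \left(-53\right) = -192920$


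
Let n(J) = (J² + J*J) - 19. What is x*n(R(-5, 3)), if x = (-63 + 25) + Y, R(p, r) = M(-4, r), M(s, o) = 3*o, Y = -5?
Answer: -6149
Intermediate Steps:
R(p, r) = 3*r
n(J) = -19 + 2*J² (n(J) = (J² + J²) - 19 = 2*J² - 19 = -19 + 2*J²)
x = -43 (x = (-63 + 25) - 5 = -38 - 5 = -43)
x*n(R(-5, 3)) = -43*(-19 + 2*(3*3)²) = -43*(-19 + 2*9²) = -43*(-19 + 2*81) = -43*(-19 + 162) = -43*143 = -6149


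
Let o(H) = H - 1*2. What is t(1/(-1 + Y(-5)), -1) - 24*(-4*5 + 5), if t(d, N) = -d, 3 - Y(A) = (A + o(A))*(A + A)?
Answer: 42481/118 ≈ 360.01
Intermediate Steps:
o(H) = -2 + H (o(H) = H - 2 = -2 + H)
Y(A) = 3 - 2*A*(-2 + 2*A) (Y(A) = 3 - (A + (-2 + A))*(A + A) = 3 - (-2 + 2*A)*2*A = 3 - 2*A*(-2 + 2*A))
t(1/(-1 + Y(-5)), -1) - 24*(-4*5 + 5) = -1/(-1 + (3 - 4*(-5)² + 4*(-5))) - 24*(-4*5 + 5) = -1/(-1 + (3 - 4*25 - 20)) - 24*(-20 + 5) = -1/(-1 + (3 - 100 - 20)) - 24*(-15) = -1/(-1 - 117) + 360 = -1/(-118) + 360 = -1*(-1/118) + 360 = 1/118 + 360 = 42481/118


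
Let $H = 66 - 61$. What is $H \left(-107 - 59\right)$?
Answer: $-830$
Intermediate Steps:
$H = 5$ ($H = 66 - 61 = 5$)
$H \left(-107 - 59\right) = 5 \left(-107 - 59\right) = 5 \left(-166\right) = -830$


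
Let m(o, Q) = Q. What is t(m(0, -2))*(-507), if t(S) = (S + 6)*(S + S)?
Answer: 8112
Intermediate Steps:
t(S) = 2*S*(6 + S) (t(S) = (6 + S)*(2*S) = 2*S*(6 + S))
t(m(0, -2))*(-507) = (2*(-2)*(6 - 2))*(-507) = (2*(-2)*4)*(-507) = -16*(-507) = 8112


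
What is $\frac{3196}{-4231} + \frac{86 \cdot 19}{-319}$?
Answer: $- \frac{7932978}{1349689} \approx -5.8776$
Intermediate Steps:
$\frac{3196}{-4231} + \frac{86 \cdot 19}{-319} = 3196 \left(- \frac{1}{4231}\right) + 1634 \left(- \frac{1}{319}\right) = - \frac{3196}{4231} - \frac{1634}{319} = - \frac{7932978}{1349689}$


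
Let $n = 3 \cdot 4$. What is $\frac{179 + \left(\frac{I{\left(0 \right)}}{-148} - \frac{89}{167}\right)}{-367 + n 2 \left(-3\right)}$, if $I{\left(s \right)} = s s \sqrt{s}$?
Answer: $- \frac{29804}{73313} \approx -0.40653$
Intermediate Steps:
$I{\left(s \right)} = s^{\frac{5}{2}}$ ($I{\left(s \right)} = s^{2} \sqrt{s} = s^{\frac{5}{2}}$)
$n = 12$
$\frac{179 + \left(\frac{I{\left(0 \right)}}{-148} - \frac{89}{167}\right)}{-367 + n 2 \left(-3\right)} = \frac{179 - \left(\frac{89}{167} - \frac{0^{\frac{5}{2}}}{-148}\right)}{-367 + 12 \cdot 2 \left(-3\right)} = \frac{179 + \left(0 \left(- \frac{1}{148}\right) - \frac{89}{167}\right)}{-367 + 24 \left(-3\right)} = \frac{179 + \left(0 - \frac{89}{167}\right)}{-367 - 72} = \frac{179 - \frac{89}{167}}{-439} = \frac{29804}{167} \left(- \frac{1}{439}\right) = - \frac{29804}{73313}$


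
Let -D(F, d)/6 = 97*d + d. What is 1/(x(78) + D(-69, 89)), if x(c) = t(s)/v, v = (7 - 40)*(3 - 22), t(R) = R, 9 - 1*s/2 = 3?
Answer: -209/10937384 ≈ -1.9109e-5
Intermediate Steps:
s = 12 (s = 18 - 2*3 = 18 - 6 = 12)
D(F, d) = -588*d (D(F, d) = -6*(97*d + d) = -588*d)
v = 627 (v = -33*(-19) = 627)
x(c) = 4/209 (x(c) = 12/627 = 12*(1/627) = 4/209)
1/(x(78) + D(-69, 89)) = 1/(4/209 - 588*89) = 1/(4/209 - 52332) = 1/(-10937384/209) = -209/10937384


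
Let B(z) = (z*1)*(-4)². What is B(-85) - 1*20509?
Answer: -21869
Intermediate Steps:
B(z) = 16*z (B(z) = z*16 = 16*z)
B(-85) - 1*20509 = 16*(-85) - 1*20509 = -1360 - 20509 = -21869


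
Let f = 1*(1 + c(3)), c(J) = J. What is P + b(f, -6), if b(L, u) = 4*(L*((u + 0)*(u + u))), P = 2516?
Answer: 3668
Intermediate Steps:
f = 4 (f = 1*(1 + 3) = 1*4 = 4)
b(L, u) = 8*L*u² (b(L, u) = 4*(L*(u*(2*u))) = 4*(L*(2*u²)) = 4*(2*L*u²) = 8*L*u²)
P + b(f, -6) = 2516 + 8*4*(-6)² = 2516 + 8*4*36 = 2516 + 1152 = 3668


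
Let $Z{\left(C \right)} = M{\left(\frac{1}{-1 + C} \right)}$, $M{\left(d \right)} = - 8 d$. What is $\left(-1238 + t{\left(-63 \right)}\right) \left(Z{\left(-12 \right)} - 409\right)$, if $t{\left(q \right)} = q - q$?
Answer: $\frac{6572542}{13} \approx 5.0558 \cdot 10^{5}$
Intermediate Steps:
$t{\left(q \right)} = 0$
$Z{\left(C \right)} = - \frac{8}{-1 + C}$
$\left(-1238 + t{\left(-63 \right)}\right) \left(Z{\left(-12 \right)} - 409\right) = \left(-1238 + 0\right) \left(- \frac{8}{-1 - 12} - 409\right) = - 1238 \left(- \frac{8}{-13} - 409\right) = - 1238 \left(\left(-8\right) \left(- \frac{1}{13}\right) - 409\right) = - 1238 \left(\frac{8}{13} - 409\right) = \left(-1238\right) \left(- \frac{5309}{13}\right) = \frac{6572542}{13}$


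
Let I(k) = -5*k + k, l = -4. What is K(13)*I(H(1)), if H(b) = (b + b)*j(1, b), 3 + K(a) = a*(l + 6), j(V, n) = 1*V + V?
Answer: -368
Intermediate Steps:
j(V, n) = 2*V (j(V, n) = V + V = 2*V)
K(a) = -3 + 2*a (K(a) = -3 + a*(-4 + 6) = -3 + a*2 = -3 + 2*a)
H(b) = 4*b (H(b) = (b + b)*(2*1) = (2*b)*2 = 4*b)
I(k) = -4*k
K(13)*I(H(1)) = (-3 + 2*13)*(-16) = (-3 + 26)*(-4*4) = 23*(-16) = -368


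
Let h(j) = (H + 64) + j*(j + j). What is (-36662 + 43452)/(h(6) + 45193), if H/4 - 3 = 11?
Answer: 1358/9077 ≈ 0.14961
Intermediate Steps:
H = 56 (H = 12 + 4*11 = 12 + 44 = 56)
h(j) = 120 + 2*j**2 (h(j) = (56 + 64) + j*(j + j) = 120 + j*(2*j) = 120 + 2*j**2)
(-36662 + 43452)/(h(6) + 45193) = (-36662 + 43452)/((120 + 2*6**2) + 45193) = 6790/((120 + 2*36) + 45193) = 6790/((120 + 72) + 45193) = 6790/(192 + 45193) = 6790/45385 = 6790*(1/45385) = 1358/9077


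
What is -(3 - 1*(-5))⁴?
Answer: -4096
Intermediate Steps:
-(3 - 1*(-5))⁴ = -(3 + 5)⁴ = -1*8⁴ = -1*4096 = -4096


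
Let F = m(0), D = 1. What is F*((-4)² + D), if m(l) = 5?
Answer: 85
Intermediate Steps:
F = 5
F*((-4)² + D) = 5*((-4)² + 1) = 5*(16 + 1) = 5*17 = 85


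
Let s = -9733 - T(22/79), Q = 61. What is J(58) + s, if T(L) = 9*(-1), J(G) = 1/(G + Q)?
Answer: -1157155/119 ≈ -9724.0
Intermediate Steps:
J(G) = 1/(61 + G) (J(G) = 1/(G + 61) = 1/(61 + G))
T(L) = -9
s = -9724 (s = -9733 - 1*(-9) = -9733 + 9 = -9724)
J(58) + s = 1/(61 + 58) - 9724 = 1/119 - 9724 = -1157155/119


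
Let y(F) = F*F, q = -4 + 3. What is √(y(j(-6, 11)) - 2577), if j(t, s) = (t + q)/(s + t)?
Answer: 2*I*√16094/5 ≈ 50.745*I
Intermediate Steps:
q = -1
j(t, s) = (-1 + t)/(s + t) (j(t, s) = (t - 1)/(s + t) = (-1 + t)/(s + t))
y(F) = F²
√(y(j(-6, 11)) - 2577) = √(((-1 - 6)/(11 - 6))² - 2577) = √((-7/5)² - 2577) = √(49/25 - 2577) = √(-64376/25) = 2*I*√16094/5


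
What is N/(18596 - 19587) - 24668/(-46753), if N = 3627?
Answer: -20732449/6618889 ≈ -3.1323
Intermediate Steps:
N/(18596 - 19587) - 24668/(-46753) = 3627/(18596 - 19587) - 24668/(-46753) = 3627/(-991) - 24668*(-1/46753) = 3627*(-1/991) + 3524/6679 = -3627/991 + 3524/6679 = -20732449/6618889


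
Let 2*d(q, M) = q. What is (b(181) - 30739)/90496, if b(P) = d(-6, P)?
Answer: -15371/45248 ≈ -0.33971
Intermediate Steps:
d(q, M) = q/2
b(P) = -3 (b(P) = (½)*(-6) = -3)
(b(181) - 30739)/90496 = (-3 - 30739)/90496 = -30742*1/90496 = -15371/45248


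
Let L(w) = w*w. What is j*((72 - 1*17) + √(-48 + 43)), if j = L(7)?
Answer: 2695 + 49*I*√5 ≈ 2695.0 + 109.57*I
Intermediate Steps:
L(w) = w²
j = 49 (j = 7² = 49)
j*((72 - 1*17) + √(-48 + 43)) = 49*((72 - 1*17) + √(-48 + 43)) = 49*((72 - 17) + √(-5)) = 49*(55 + I*√5) = 2695 + 49*I*√5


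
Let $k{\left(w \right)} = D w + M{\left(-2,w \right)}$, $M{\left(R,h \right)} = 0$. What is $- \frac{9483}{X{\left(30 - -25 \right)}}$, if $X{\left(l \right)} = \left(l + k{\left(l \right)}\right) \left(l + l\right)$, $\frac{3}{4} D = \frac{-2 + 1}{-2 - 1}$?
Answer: $- \frac{85347}{78650} \approx -1.0851$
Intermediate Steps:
$D = \frac{4}{9}$ ($D = \frac{4 \frac{-2 + 1}{-2 - 1}}{3} = \frac{4 \left(- \frac{1}{-3}\right)}{3} = \frac{4 \left(\left(-1\right) \left(- \frac{1}{3}\right)\right)}{3} = \frac{4}{3} \cdot \frac{1}{3} = \frac{4}{9} \approx 0.44444$)
$k{\left(w \right)} = \frac{4 w}{9}$ ($k{\left(w \right)} = \frac{4 w}{9} + 0 = \frac{4 w}{9}$)
$X{\left(l \right)} = \frac{26 l^{2}}{9}$ ($X{\left(l \right)} = \left(l + \frac{4 l}{9}\right) \left(l + l\right) = \frac{13 l}{9} \cdot 2 l = \frac{26 l^{2}}{9}$)
$- \frac{9483}{X{\left(30 - -25 \right)}} = - \frac{9483}{\frac{26}{9} \left(30 - -25\right)^{2}} = - \frac{9483}{\frac{26}{9} \left(30 + 25\right)^{2}} = - \frac{9483}{\frac{26}{9} \cdot 55^{2}} = - \frac{9483}{\frac{26}{9} \cdot 3025} = - \frac{9483}{\frac{78650}{9}} = \left(-9483\right) \frac{9}{78650} = - \frac{85347}{78650}$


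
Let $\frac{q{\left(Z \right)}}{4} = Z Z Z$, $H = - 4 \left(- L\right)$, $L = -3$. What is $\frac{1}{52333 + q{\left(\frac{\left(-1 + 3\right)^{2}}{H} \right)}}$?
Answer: $\frac{27}{1412987} \approx 1.9108 \cdot 10^{-5}$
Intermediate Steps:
$H = -12$ ($H = - 4 \left(\left(-1\right) \left(-3\right)\right) = \left(-4\right) 3 = -12$)
$q{\left(Z \right)} = 4 Z^{3}$ ($q{\left(Z \right)} = 4 Z Z Z = 4 Z^{2} Z = 4 Z^{3}$)
$\frac{1}{52333 + q{\left(\frac{\left(-1 + 3\right)^{2}}{H} \right)}} = \frac{1}{52333 + 4 \left(\frac{\left(-1 + 3\right)^{2}}{-12}\right)^{3}} = \frac{1}{52333 + 4 \left(2^{2} \left(- \frac{1}{12}\right)\right)^{3}} = \frac{1}{52333 + 4 \left(4 \left(- \frac{1}{12}\right)\right)^{3}} = \frac{1}{52333 + 4 \left(- \frac{1}{3}\right)^{3}} = \frac{1}{52333 + 4 \left(- \frac{1}{27}\right)} = \frac{1}{52333 - \frac{4}{27}} = \frac{1}{\frac{1412987}{27}} = \frac{27}{1412987}$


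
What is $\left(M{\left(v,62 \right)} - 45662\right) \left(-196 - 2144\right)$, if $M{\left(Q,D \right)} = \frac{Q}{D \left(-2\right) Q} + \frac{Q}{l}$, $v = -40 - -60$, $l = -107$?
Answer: $\frac{354419911755}{3317} \approx 1.0685 \cdot 10^{8}$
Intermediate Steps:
$v = 20$ ($v = -40 + 60 = 20$)
$M{\left(Q,D \right)} = - \frac{1}{2 D} - \frac{Q}{107}$ ($M{\left(Q,D \right)} = \frac{Q}{D \left(-2\right) Q} + \frac{Q}{-107} = \frac{Q}{- 2 D Q} + Q \left(- \frac{1}{107}\right) = \frac{Q}{\left(-2\right) D Q} - \frac{Q}{107} = Q \left(- \frac{1}{2 D Q}\right) - \frac{Q}{107} = - \frac{1}{2 D} - \frac{Q}{107}$)
$\left(M{\left(v,62 \right)} - 45662\right) \left(-196 - 2144\right) = \left(\left(- \frac{1}{2 \cdot 62} - \frac{20}{107}\right) - 45662\right) \left(-196 - 2144\right) = \left(\left(\left(- \frac{1}{2}\right) \frac{1}{62} - \frac{20}{107}\right) - 45662\right) \left(-2340\right) = \left(\left(- \frac{1}{124} - \frac{20}{107}\right) - 45662\right) \left(-2340\right) = \left(- \frac{2587}{13268} - 45662\right) \left(-2340\right) = \left(- \frac{605846003}{13268}\right) \left(-2340\right) = \frac{354419911755}{3317}$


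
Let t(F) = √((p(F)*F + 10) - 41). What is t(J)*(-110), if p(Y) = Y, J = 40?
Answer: -110*√1569 ≈ -4357.2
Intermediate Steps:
t(F) = √(-31 + F²) (t(F) = √((F*F + 10) - 41) = √((F² + 10) - 41) = √((10 + F²) - 41) = √(-31 + F²))
t(J)*(-110) = √(-31 + 40²)*(-110) = √(-31 + 1600)*(-110) = √1569*(-110) = -110*√1569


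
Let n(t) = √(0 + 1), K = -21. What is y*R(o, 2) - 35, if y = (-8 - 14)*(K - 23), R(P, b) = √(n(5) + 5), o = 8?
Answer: -35 + 968*√6 ≈ 2336.1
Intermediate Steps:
n(t) = 1 (n(t) = √1 = 1)
R(P, b) = √6 (R(P, b) = √(1 + 5) = √6)
y = 968 (y = (-8 - 14)*(-21 - 23) = -22*(-44) = 968)
y*R(o, 2) - 35 = 968*√6 - 35 = -35 + 968*√6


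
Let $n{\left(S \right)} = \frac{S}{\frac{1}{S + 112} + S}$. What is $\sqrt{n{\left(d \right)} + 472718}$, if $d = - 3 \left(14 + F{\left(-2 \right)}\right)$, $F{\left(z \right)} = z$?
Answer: $\frac{\sqrt{3536044484510}}{2735} \approx 687.55$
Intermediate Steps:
$d = -36$ ($d = - 3 \left(14 - 2\right) = \left(-3\right) 12 = -36$)
$n{\left(S \right)} = \frac{S}{S + \frac{1}{112 + S}}$ ($n{\left(S \right)} = \frac{S}{\frac{1}{112 + S} + S} = \frac{S}{S + \frac{1}{112 + S}}$)
$\sqrt{n{\left(d \right)} + 472718} = \sqrt{- \frac{36 \left(112 - 36\right)}{1 + \left(-36\right)^{2} + 112 \left(-36\right)} + 472718} = \sqrt{\left(-36\right) \frac{1}{1 + 1296 - 4032} \cdot 76 + 472718} = \sqrt{\left(-36\right) \frac{1}{-2735} \cdot 76 + 472718} = \sqrt{\left(-36\right) \left(- \frac{1}{2735}\right) 76 + 472718} = \sqrt{\frac{2736}{2735} + 472718} = \sqrt{\frac{1292886466}{2735}} = \frac{\sqrt{3536044484510}}{2735}$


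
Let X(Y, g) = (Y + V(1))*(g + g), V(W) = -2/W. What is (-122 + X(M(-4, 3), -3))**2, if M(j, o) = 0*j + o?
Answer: 16384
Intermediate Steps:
M(j, o) = o (M(j, o) = 0 + o = o)
X(Y, g) = 2*g*(-2 + Y) (X(Y, g) = (Y - 2/1)*(g + g) = (Y - 2*1)*(2*g) = (Y - 2)*(2*g) = (-2 + Y)*(2*g) = 2*g*(-2 + Y))
(-122 + X(M(-4, 3), -3))**2 = (-122 + 2*(-3)*(-2 + 3))**2 = (-122 + 2*(-3)*1)**2 = (-122 - 6)**2 = (-128)**2 = 16384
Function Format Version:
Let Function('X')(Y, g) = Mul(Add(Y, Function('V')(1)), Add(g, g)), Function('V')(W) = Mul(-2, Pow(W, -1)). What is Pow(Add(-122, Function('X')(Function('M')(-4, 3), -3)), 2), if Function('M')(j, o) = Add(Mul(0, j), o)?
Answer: 16384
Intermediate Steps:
Function('M')(j, o) = o (Function('M')(j, o) = Add(0, o) = o)
Function('X')(Y, g) = Mul(2, g, Add(-2, Y)) (Function('X')(Y, g) = Mul(Add(Y, Mul(-2, Pow(1, -1))), Add(g, g)) = Mul(Add(Y, Mul(-2, 1)), Mul(2, g)) = Mul(Add(Y, -2), Mul(2, g)) = Mul(Add(-2, Y), Mul(2, g)) = Mul(2, g, Add(-2, Y)))
Pow(Add(-122, Function('X')(Function('M')(-4, 3), -3)), 2) = Pow(Add(-122, Mul(2, -3, Add(-2, 3))), 2) = Pow(Add(-122, Mul(2, -3, 1)), 2) = Pow(Add(-122, -6), 2) = Pow(-128, 2) = 16384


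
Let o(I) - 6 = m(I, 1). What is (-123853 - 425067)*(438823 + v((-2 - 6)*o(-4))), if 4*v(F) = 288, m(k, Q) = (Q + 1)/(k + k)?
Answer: -240918243400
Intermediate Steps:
m(k, Q) = (1 + Q)/(2*k) (m(k, Q) = (1 + Q)/((2*k)) = (1 + Q)*(1/(2*k)) = (1 + Q)/(2*k))
o(I) = 6 + 1/I (o(I) = 6 + (1 + 1)/(2*I) = 6 + (½)*2/I = 6 + 1/I)
v(F) = 72 (v(F) = (¼)*288 = 72)
(-123853 - 425067)*(438823 + v((-2 - 6)*o(-4))) = (-123853 - 425067)*(438823 + 72) = -548920*438895 = -240918243400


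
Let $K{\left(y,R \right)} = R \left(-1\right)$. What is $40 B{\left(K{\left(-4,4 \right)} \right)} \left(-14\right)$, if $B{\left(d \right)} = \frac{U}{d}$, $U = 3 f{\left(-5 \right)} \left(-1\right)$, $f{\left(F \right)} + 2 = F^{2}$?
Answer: $-9660$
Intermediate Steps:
$f{\left(F \right)} = -2 + F^{2}$
$U = -69$ ($U = 3 \left(-2 + \left(-5\right)^{2}\right) \left(-1\right) = 3 \left(-2 + 25\right) \left(-1\right) = 3 \cdot 23 \left(-1\right) = 69 \left(-1\right) = -69$)
$K{\left(y,R \right)} = - R$
$B{\left(d \right)} = - \frac{69}{d}$
$40 B{\left(K{\left(-4,4 \right)} \right)} \left(-14\right) = 40 \left(- \frac{69}{\left(-1\right) 4}\right) \left(-14\right) = 40 \left(- \frac{69}{-4}\right) \left(-14\right) = 40 \left(\left(-69\right) \left(- \frac{1}{4}\right)\right) \left(-14\right) = 40 \cdot \frac{69}{4} \left(-14\right) = 690 \left(-14\right) = -9660$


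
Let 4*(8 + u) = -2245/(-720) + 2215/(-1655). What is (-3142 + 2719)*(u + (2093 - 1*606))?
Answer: -13257057397/21184 ≈ -6.2581e+5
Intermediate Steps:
u = -1440421/190656 (u = -8 + (-2245/(-720) + 2215/(-1655))/4 = -8 + (-2245*(-1/720) + 2215*(-1/1655))/4 = -8 + (449/144 - 443/331)/4 = -8 + (¼)*(84827/47664) = -8 + 84827/190656 = -1440421/190656 ≈ -7.5551)
(-3142 + 2719)*(u + (2093 - 1*606)) = (-3142 + 2719)*(-1440421/190656 + (2093 - 1*606)) = -423*(-1440421/190656 + (2093 - 606)) = -423*(-1440421/190656 + 1487) = -423*282065051/190656 = -13257057397/21184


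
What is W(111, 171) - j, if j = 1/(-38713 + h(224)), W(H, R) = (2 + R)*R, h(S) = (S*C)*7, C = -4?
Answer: 1330791256/44985 ≈ 29583.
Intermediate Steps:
h(S) = -28*S (h(S) = (S*(-4))*7 = -4*S*7 = -28*S)
W(H, R) = R*(2 + R)
j = -1/44985 (j = 1/(-38713 - 28*224) = 1/(-38713 - 6272) = 1/(-44985) = -1/44985 ≈ -2.2230e-5)
W(111, 171) - j = 171*(2 + 171) - 1*(-1/44985) = 171*173 + 1/44985 = 29583 + 1/44985 = 1330791256/44985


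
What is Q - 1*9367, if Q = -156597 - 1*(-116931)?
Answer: -49033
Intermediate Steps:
Q = -39666 (Q = -156597 + 116931 = -39666)
Q - 1*9367 = -39666 - 1*9367 = -39666 - 9367 = -49033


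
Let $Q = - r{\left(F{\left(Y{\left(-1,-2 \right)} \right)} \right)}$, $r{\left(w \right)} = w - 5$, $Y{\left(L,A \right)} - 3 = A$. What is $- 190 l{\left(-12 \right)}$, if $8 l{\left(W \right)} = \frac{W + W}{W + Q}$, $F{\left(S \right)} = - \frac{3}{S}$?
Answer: $- \frac{285}{2} \approx -142.5$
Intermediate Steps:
$Y{\left(L,A \right)} = 3 + A$
$r{\left(w \right)} = -5 + w$
$Q = 8$ ($Q = - (-5 - \frac{3}{3 - 2}) = - (-5 - \frac{3}{1}) = - (-5 - 3) = \left(-1\right) \left(-8\right) = 8$)
$l{\left(W \right)} = \frac{W}{4 \left(8 + W\right)}$ ($l{\left(W \right)} = \frac{\left(W + W\right) \frac{1}{W + 8}}{8} = \frac{2 W \frac{1}{8 + W}}{8} = \frac{W}{4 \left(8 + W\right)}$)
$- 190 l{\left(-12 \right)} = - 190 \cdot \frac{1}{4} \left(-12\right) \frac{1}{8 - 12} = - 190 \cdot \frac{1}{4} \left(-12\right) \frac{1}{-4} = - 190 \cdot \frac{1}{4} \left(-12\right) \left(- \frac{1}{4}\right) = \left(-190\right) \frac{3}{4} = - \frac{285}{2}$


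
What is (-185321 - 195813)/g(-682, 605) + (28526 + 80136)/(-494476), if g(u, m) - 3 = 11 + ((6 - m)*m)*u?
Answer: -1690290300077/7638214162269 ≈ -0.22129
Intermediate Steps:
g(u, m) = 14 + m*u*(6 - m) (g(u, m) = 3 + (11 + ((6 - m)*m)*u) = 3 + (11 + (m*(6 - m))*u) = 3 + (11 + m*u*(6 - m)) = 14 + m*u*(6 - m))
(-185321 - 195813)/g(-682, 605) + (28526 + 80136)/(-494476) = (-185321 - 195813)/(14 - 1*(-682)*605² + 6*605*(-682)) + (28526 + 80136)/(-494476) = -381134/(14 - 1*(-682)*366025 - 2475660) + 108662*(-1/494476) = -381134/(14 + 249629050 - 2475660) - 54331/247238 = -381134/247153404 - 54331/247238 = -381134*1/247153404 - 54331/247238 = -190567/123576702 - 54331/247238 = -1690290300077/7638214162269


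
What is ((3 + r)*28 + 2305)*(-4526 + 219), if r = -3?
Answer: -9927635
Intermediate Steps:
((3 + r)*28 + 2305)*(-4526 + 219) = ((3 - 3)*28 + 2305)*(-4526 + 219) = (0*28 + 2305)*(-4307) = (0 + 2305)*(-4307) = 2305*(-4307) = -9927635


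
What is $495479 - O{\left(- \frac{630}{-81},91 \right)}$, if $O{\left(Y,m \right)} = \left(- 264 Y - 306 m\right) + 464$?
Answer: $\frac{1574743}{3} \approx 5.2491 \cdot 10^{5}$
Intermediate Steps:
$O{\left(Y,m \right)} = 464 - 306 m - 264 Y$ ($O{\left(Y,m \right)} = \left(- 306 m - 264 Y\right) + 464 = 464 - 306 m - 264 Y$)
$495479 - O{\left(- \frac{630}{-81},91 \right)} = 495479 - \left(464 - 27846 - 264 \left(- \frac{630}{-81}\right)\right) = 495479 - \left(464 - 27846 - 264 \left(\left(-630\right) \left(- \frac{1}{81}\right)\right)\right) = 495479 - \left(464 - 27846 - \frac{6160}{3}\right) = 495479 - - \frac{88306}{3} = 495479 + \frac{88306}{3} = \frac{1574743}{3}$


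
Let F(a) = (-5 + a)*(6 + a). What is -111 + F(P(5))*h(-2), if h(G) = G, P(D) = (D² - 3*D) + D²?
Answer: -2571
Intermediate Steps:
P(D) = -3*D + 2*D²
-111 + F(P(5))*h(-2) = -111 + (-30 + 5*(-3 + 2*5) + (5*(-3 + 2*5))²)*(-2) = -111 + (-30 + 5*(-3 + 10) + (5*(-3 + 10))²)*(-2) = -111 + (-30 + 5*7 + (5*7)²)*(-2) = -111 + (-30 + 35 + 35²)*(-2) = -111 + (-30 + 35 + 1225)*(-2) = -111 + 1230*(-2) = -111 - 2460 = -2571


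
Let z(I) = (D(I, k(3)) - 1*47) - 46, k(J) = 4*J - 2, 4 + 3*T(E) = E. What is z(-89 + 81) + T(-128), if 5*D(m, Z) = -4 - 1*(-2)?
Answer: -687/5 ≈ -137.40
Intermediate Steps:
T(E) = -4/3 + E/3
k(J) = -2 + 4*J
D(m, Z) = -2/5 (D(m, Z) = (-4 - 1*(-2))/5 = (-4 + 2)/5 = (1/5)*(-2) = -2/5)
z(I) = -467/5 (z(I) = (-2/5 - 1*47) - 46 = (-2/5 - 47) - 46 = -237/5 - 46 = -467/5)
z(-89 + 81) + T(-128) = -467/5 + (-4/3 + (1/3)*(-128)) = -467/5 + (-4/3 - 128/3) = -467/5 - 44 = -687/5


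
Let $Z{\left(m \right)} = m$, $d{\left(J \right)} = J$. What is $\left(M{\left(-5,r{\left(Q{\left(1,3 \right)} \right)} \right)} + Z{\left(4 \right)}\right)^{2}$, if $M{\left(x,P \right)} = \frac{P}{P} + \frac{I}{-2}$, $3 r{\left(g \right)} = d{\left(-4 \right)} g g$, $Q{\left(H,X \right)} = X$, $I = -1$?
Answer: $\frac{121}{4} \approx 30.25$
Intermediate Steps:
$r{\left(g \right)} = - \frac{4 g^{2}}{3}$ ($r{\left(g \right)} = \frac{- 4 g g}{3} = \frac{\left(-4\right) g^{2}}{3} = - \frac{4 g^{2}}{3}$)
$M{\left(x,P \right)} = \frac{3}{2}$ ($M{\left(x,P \right)} = \frac{P}{P} - \frac{1}{-2} = 1 - - \frac{1}{2} = 1 + \frac{1}{2} = \frac{3}{2}$)
$\left(M{\left(-5,r{\left(Q{\left(1,3 \right)} \right)} \right)} + Z{\left(4 \right)}\right)^{2} = \left(\frac{3}{2} + 4\right)^{2} = \left(\frac{11}{2}\right)^{2} = \frac{121}{4}$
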